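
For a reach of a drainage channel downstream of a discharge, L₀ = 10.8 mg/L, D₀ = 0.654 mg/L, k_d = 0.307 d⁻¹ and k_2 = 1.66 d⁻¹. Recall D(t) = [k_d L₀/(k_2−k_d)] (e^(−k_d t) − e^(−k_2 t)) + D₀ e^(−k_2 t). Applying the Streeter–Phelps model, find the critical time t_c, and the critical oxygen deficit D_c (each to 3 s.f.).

With k_2/k_d = 5.407 and 1 − D₀(k_2−k_d)/(k_d L₀) = 0.7331,
t_c = ln(5.407 × 0.7331) / (1.66 − 0.307) = ln(3.964) / 1.353 = 1.377/1.353 = 1.018 d.
D_c = (k_d/k_2) L₀ e^(−k_d t_c) = (0.307/1.66) × 10.8 × e^(−0.307×1.018) = 0.1849 × 10.8 × 0.7316 = 1.461 mg/L.

t_c ≈ 1.02 d; D_c ≈ 1.46 mg/L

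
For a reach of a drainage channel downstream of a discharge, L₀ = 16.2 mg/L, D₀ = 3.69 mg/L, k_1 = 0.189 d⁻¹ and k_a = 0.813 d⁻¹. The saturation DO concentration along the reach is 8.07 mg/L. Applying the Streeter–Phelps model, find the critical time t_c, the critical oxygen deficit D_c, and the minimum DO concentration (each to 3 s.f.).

t_c ≈ 0.103 d; D_c ≈ 3.69 mg/L; min DO ≈ 4.38 mg/L

With k_a/k_1 = 4.302 and 1 − D₀(k_a−k_1)/(k_1 L₀) = 0.2480,
t_c = ln(4.302 × 0.2480) / (0.813 − 0.189) = ln(1.067) / 0.6240 = 0.06454/0.6240 = 0.1034 d.
L(t_c) = L₀ e^(−k_1 t_c) = 16.2 × 0.9806 = 15.89 mg/L, and at the critical point k_a D_c = k_1 L, so D_c = (0.189/0.813) × 15.89 = 3.693 mg/L.
Minimum DO = C_s − D_c = 8.07 − 3.693 = 4.377 mg/L.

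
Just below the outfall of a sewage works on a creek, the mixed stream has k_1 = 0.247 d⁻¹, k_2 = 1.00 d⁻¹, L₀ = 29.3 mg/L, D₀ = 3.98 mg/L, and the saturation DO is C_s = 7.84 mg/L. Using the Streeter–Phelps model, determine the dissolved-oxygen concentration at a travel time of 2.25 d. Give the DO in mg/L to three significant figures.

DO ≈ 2.92 mg/L

k_1 L₀/(k_2−k_1) = 0.247×29.3/(1.00−0.247) = 7.237/0.7530 = 9.611 mg/L.
e^(−k_1 t) = e^(−0.247×2.250) = 0.5736; e^(−k_2 t) = e^(−1.00×2.250) = 0.1054.
D = 9.611 × (0.5736 − 0.1054) + 3.98 × 0.1054 = 4.500 + 0.4195 = 4.920 mg/L.
DO = C_s − D = 7.84 − 4.920 = 2.920 mg/L.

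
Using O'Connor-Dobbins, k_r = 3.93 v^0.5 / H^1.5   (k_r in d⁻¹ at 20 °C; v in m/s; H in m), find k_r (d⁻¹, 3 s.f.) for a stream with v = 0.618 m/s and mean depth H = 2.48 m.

k_r = 3.93 × 0.618^0.5 / 2.48^1.5 = 3.93 × 0.7861 / 3.906 = 0.7911 d⁻¹.

k_r ≈ 0.791 d⁻¹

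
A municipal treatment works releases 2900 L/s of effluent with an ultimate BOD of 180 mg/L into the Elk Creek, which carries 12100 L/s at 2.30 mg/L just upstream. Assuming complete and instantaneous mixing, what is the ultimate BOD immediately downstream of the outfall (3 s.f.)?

Flow-weighted mixing: C = (Q_r C_r + Q_w C_w)/(Q_r + Q_w)
= (12100×2.30 + 2900×180)/(12100 + 2900) = 549800/15000 = 36.66 mg/L.

36.7 mg/L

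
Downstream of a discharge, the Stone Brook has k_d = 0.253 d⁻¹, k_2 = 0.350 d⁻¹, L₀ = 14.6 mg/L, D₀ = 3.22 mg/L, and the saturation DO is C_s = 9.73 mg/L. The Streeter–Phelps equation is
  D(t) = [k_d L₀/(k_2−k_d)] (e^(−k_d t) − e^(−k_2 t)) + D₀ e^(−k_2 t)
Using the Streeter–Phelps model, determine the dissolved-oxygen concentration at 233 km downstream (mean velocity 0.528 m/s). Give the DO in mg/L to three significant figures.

DO ≈ 5.10 mg/L

Travel time t = x/v = 233 km / (0.528 m/s) = 233000 m / 0.528 m/s = 441300 s = 5.107 d.
k_d L₀/(k_2−k_d) = 0.253×14.6/(0.350−0.253) = 3.694/0.09700 = 38.08 mg/L.
e^(−k_d t) = e^(−0.253×5.107) = 0.2747; e^(−k_2 t) = e^(−0.350×5.107) = 0.1674.
D = 38.08 × (0.2747 − 0.1674) + 3.22 × 0.1674 = 4.086 + 0.5389 = 4.625 mg/L.
DO = C_s − D = 9.73 − 4.625 = 5.105 mg/L.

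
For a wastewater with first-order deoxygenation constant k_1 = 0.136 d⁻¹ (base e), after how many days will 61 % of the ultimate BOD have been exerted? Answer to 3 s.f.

t ≈ 6.92 d

y/L₀ = 1 − e^(−k_1 t) = 0.61 ⇒ e^(−k_1 t) = 0.390
t = −ln(0.390) / 0.136 = 0.9416 / 0.136 = 6.924 d.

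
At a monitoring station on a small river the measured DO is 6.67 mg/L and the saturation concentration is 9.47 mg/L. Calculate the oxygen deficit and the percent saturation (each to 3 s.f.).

D ≈ 2.80 mg/L; 70.4 % saturation

D = C_s − C = 9.47 − 6.67 = 2.80 mg/L.
% saturation = 6.67/9.47 × 100 = 70.4 %.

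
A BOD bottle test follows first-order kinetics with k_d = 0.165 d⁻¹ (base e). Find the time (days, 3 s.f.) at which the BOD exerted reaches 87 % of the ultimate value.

y/L₀ = 1 − e^(−k_d t) = 0.87 ⇒ e^(−k_d t) = 0.130
t = −ln(0.130) / 0.165 = 2.040 / 0.165 = 12.36 d.

t ≈ 12.4 d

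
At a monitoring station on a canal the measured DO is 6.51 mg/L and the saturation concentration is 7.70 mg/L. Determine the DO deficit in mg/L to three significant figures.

D ≈ 1.19 mg/L

D = C_s − C = 7.70 − 6.51 = 1.19 mg/L.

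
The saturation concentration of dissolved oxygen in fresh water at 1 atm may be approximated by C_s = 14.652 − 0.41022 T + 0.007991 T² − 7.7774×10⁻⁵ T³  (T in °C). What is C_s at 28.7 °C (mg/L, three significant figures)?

C_s ≈ 7.62 mg/L

C_s = 14.652 − 0.41022×28.7 + 0.007991×28.7² − 7.7774×10⁻⁵×28.7³ = 7.622 mg/L.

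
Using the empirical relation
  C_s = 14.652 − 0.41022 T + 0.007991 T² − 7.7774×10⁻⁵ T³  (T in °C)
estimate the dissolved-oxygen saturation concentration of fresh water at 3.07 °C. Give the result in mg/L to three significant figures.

C_s ≈ 13.5 mg/L

C_s = 14.652 − 0.41022×3.07 + 0.007991×3.07² − 7.7774×10⁻⁵×3.07³ = 13.47 mg/L.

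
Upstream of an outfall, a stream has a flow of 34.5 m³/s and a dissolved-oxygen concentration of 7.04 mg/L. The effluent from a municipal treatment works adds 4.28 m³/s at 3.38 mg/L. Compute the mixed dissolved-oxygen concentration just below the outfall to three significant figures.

Flow-weighted mixing: C = (Q_r C_r + Q_w C_w)/(Q_r + Q_w)
= (34.5×7.04 + 4.28×3.38)/(34.5 + 4.28) = 257.3/38.78 = 6.636 mg/L.

6.64 mg/L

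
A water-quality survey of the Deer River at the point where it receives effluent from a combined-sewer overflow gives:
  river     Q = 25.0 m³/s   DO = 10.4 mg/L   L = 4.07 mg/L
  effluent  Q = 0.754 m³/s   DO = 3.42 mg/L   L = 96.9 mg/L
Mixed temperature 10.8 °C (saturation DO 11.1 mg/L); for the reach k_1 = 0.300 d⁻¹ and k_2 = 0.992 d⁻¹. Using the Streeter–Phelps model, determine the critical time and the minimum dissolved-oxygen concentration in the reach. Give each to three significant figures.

Mixed DO = (25.0×10.4 + 0.754×3.42)/(25.0+0.754) = 262.6/25.75 = 10.20 mg/L.
Mixed L₀ = (25.0×4.07 + 0.754×96.9)/(25.75) = 174.8/25.75 = 6.788 mg/L.
Initial deficit D₀ = C_s − DO₀ = 11.1 − 10.20 = 0.9044 mg/L.
t_c = (1/0.6920) ln[(0.992/0.300)(1 − 0.9044×0.6920/(0.300×6.788))] = 1.445 × ln(2.290) = 1.198 d.
D_c = (0.300/0.992) × 6.788 × e^(−0.300×1.198) = 0.3024 × 6.788 × 0.6982 = 1.433 mg/L.
Minimum DO = 11.1 − 1.433 = 9.667 mg/L.

t_c ≈ 1.20 d; minimum DO ≈ 9.67 mg/L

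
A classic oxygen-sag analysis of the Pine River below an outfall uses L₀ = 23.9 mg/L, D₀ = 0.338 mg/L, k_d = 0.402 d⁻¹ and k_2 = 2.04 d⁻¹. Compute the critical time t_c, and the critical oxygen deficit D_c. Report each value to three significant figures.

With k_2/k_d = 5.075 and 1 − D₀(k_2−k_d)/(k_d L₀) = 0.9424,
t_c = ln(5.075 × 0.9424) / (2.04 − 0.402) = ln(4.782) / 1.638 = 1.565/1.638 = 0.9554 d.
L(t_c) = L₀ e^(−k_d t_c) = 23.9 × 0.6811 = 16.28 mg/L, and at the critical point k_2 D_c = k_d L, so D_c = (0.402/2.04) × 16.28 = 3.208 mg/L.

t_c ≈ 0.955 d; D_c ≈ 3.21 mg/L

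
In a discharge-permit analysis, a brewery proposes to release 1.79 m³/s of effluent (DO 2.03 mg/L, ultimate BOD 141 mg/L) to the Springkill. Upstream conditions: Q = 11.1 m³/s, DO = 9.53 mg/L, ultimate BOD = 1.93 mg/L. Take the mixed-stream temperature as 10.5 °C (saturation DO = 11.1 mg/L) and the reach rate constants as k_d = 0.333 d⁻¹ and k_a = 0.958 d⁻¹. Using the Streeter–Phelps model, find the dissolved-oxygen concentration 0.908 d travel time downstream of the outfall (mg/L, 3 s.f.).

DO ≈ 6.38 mg/L

Mixed DO = (11.1×9.53 + 1.79×2.03)/(11.1+1.79) = 109.4/12.89 = 8.488 mg/L.
Mixed L₀ = (11.1×1.93 + 1.79×141)/(12.89) = 273.8/12.89 = 21.24 mg/L.
Initial deficit D₀ = C_s − DO₀ = 11.1 − 8.488 = 2.612 mg/L.
D(0.908) = [0.333×21.24/(0.958−0.333)](e^(−0.333×0.908) − e^(−0.958×0.908)) + 2.612 e^(−0.958×0.908)
= 11.32 × (0.7391 − 0.4190) + 2.612 × 0.4190 = 4.717 mg/L.
DO = 11.1 − 4.717 = 6.383 mg/L.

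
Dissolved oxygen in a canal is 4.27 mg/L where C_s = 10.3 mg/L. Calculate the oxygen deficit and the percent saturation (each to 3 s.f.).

D ≈ 6.03 mg/L; 41.5 % saturation

D = C_s − C = 10.3 − 4.27 = 6.03 mg/L.
% saturation = 4.27/10.3 × 100 = 41.5 %.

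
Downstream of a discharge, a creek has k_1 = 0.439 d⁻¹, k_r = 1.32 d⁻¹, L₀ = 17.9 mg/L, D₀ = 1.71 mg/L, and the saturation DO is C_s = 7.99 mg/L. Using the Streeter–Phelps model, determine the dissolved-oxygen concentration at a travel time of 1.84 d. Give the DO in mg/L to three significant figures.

DO ≈ 4.65 mg/L

k_1 L₀/(k_r−k_1) = 0.439×17.9/(1.32−0.439) = 7.858/0.8810 = 8.920 mg/L.
e^(−k_1 t) = e^(−0.439×1.840) = 0.4459; e^(−k_r t) = e^(−1.32×1.840) = 0.08814.
D = 8.920 × (0.4459 − 0.08814) + 1.71 × 0.08814 = 3.191 + 0.1507 = 3.341 mg/L.
DO = C_s − D = 7.99 − 3.341 = 4.649 mg/L.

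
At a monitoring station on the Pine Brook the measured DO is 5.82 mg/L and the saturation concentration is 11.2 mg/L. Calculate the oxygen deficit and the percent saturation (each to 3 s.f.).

D ≈ 5.38 mg/L; 52.0 % saturation

D = C_s − C = 11.2 − 5.82 = 5.38 mg/L.
% saturation = 5.82/11.2 × 100 = 52.0 %.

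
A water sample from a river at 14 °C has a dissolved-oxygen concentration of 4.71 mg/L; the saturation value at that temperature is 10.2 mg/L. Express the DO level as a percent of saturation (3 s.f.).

46.2 % saturation

% saturation = C/C_s × 100 = 4.71/10.2 × 100 = 46.2 %.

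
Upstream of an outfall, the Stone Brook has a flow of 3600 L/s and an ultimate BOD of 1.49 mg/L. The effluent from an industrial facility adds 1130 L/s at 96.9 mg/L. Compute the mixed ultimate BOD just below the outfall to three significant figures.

Flow-weighted mixing: C = (Q_r C_r + Q_w C_w)/(Q_r + Q_w)
= (3600×1.49 + 1130×96.9)/(3600 + 1130) = 114900/4730 = 24.28 mg/L.

24.3 mg/L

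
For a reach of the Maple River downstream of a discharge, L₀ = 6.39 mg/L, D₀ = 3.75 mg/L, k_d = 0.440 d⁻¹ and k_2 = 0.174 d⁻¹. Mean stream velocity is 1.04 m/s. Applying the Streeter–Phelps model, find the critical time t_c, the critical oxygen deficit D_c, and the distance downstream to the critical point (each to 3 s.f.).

t_c ≈ 2.35 d; D_c ≈ 5.76 mg/L; x_c ≈ 211 km

t_c = [1/(k_2−k_d)] ln[(k_2/k_d)(1 − D₀(k_2−k_d)/(k_d L₀))]
= [1/(0.174−0.440)] ln[(0.174/0.440)(1 − 3.75×-0.2660/(0.440×6.39))]
= (1/-0.2660) ln[0.3955 × 1.355] = -3.759 × ln(0.5358) = -3.759 × -0.6241 = 2.346 d.
L(t_c) = L₀ e^(−k_d t_c) = 6.39 × 0.3562 = 2.276 mg/L, and at the critical point k_2 D_c = k_d L, so D_c = (0.440/0.174) × 2.276 = 5.755 mg/L.
x_c = v t_c = 1.04 m/s × 2.346 d × 86400 s/d = 210800 m ≈ 211 km.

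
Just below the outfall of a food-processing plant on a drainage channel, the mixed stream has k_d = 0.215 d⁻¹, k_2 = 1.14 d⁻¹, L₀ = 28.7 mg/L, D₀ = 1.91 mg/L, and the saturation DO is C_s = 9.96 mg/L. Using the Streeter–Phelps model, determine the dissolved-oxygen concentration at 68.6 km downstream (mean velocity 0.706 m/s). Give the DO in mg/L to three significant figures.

Travel time t = x/v = 68.6 km / (0.706 m/s) = 68600 m / 0.706 m/s = 97170 s = 1.125 d.
k_d L₀/(k_2−k_d) = 0.215×28.7/(1.14−0.215) = 6.170/0.9250 = 6.671 mg/L.
e^(−k_d t) = e^(−0.215×1.125) = 0.7852; e^(−k_2 t) = e^(−1.14×1.125) = 0.2775.
D = 6.671 × (0.7852 − 0.2775) + 1.91 × 0.2775 = 3.387 + 0.5300 = 3.917 mg/L.
DO = C_s − D = 9.96 − 3.917 = 6.043 mg/L.

DO ≈ 6.04 mg/L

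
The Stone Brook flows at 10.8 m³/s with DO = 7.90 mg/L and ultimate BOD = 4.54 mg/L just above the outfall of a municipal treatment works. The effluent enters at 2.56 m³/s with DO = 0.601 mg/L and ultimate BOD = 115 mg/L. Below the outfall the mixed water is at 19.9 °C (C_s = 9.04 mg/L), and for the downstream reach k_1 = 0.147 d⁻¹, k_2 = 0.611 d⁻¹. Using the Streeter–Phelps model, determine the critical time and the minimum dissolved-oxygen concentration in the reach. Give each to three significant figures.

Mixed DO = (10.8×7.90 + 2.56×0.601)/(10.8+2.56) = 86.86/13.36 = 6.501 mg/L.
Mixed L₀ = (10.8×4.54 + 2.56×115)/(13.36) = 343.4/13.36 = 25.71 mg/L.
Initial deficit D₀ = C_s − DO₀ = 9.04 − 6.501 = 2.539 mg/L.
t_c = (1/0.4640) ln[(0.611/0.147)(1 − 2.539×0.4640/(0.147×25.71))] = 2.155 × ln(2.861) = 2.265 d.
D_c = (0.147/0.611) × 25.71 × e^(−0.147×2.265) = 0.2406 × 25.71 × 0.7168 = 4.433 mg/L.
Minimum DO = 9.04 − 4.433 = 4.607 mg/L.

t_c ≈ 2.27 d; minimum DO ≈ 4.61 mg/L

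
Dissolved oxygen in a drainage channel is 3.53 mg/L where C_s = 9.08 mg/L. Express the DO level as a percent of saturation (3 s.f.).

38.9 % saturation

% saturation = C/C_s × 100 = 3.53/9.08 × 100 = 38.9 %.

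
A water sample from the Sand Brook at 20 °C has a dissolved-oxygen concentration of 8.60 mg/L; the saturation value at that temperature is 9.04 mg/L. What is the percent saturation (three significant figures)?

95.1 % saturation

% saturation = C/C_s × 100 = 8.60/9.04 × 100 = 95.1 %.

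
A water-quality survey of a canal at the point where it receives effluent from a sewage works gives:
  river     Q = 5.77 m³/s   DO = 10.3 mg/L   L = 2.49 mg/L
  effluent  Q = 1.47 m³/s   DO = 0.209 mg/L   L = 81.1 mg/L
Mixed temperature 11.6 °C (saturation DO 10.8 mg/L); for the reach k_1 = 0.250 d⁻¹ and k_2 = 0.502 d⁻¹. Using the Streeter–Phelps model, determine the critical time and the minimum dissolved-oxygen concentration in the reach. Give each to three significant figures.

t_c ≈ 2.17 d; minimum DO ≈ 5.46 mg/L

Mixed DO = (5.77×10.3 + 1.47×0.209)/(5.77+1.47) = 59.74/7.240 = 8.251 mg/L.
Mixed L₀ = (5.77×2.49 + 1.47×81.1)/(7.240) = 133.6/7.240 = 18.45 mg/L.
Initial deficit D₀ = C_s − DO₀ = 10.8 − 8.251 = 2.549 mg/L.
t_c = (1/0.2520) ln[(0.502/0.250)(1 − 2.549×0.2520/(0.250×18.45))] = 3.968 × ln(1.728) = 2.171 d.
D_c = (0.250/0.502) × 18.45 × e^(−0.250×2.171) = 0.4980 × 18.45 × 0.5811 = 5.339 mg/L.
Minimum DO = 10.8 − 5.339 = 5.461 mg/L.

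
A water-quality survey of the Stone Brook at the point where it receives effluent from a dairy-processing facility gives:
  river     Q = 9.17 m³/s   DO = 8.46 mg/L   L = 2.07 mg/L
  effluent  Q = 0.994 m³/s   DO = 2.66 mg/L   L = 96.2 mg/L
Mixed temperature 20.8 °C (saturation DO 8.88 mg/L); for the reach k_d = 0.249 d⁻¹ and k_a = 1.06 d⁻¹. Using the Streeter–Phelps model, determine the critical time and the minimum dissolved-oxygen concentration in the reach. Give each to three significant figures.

Mixed DO = (9.17×8.46 + 0.994×2.66)/(9.17+0.994) = 80.22/10.16 = 7.893 mg/L.
Mixed L₀ = (9.17×2.07 + 0.994×96.2)/(10.16) = 114.6/10.16 = 11.28 mg/L.
Initial deficit D₀ = C_s − DO₀ = 8.88 − 7.893 = 0.9872 mg/L.
t_c = (1/0.8110) ln[(1.06/0.249)(1 − 0.9872×0.8110/(0.249×11.28))] = 1.233 × ln(3.043) = 1.372 d.
D_c = (0.249/1.06) × 11.28 × e^(−0.249×1.372) = 0.2349 × 11.28 × 0.7106 = 1.882 mg/L.
Minimum DO = 8.88 − 1.882 = 6.998 mg/L.

t_c ≈ 1.37 d; minimum DO ≈ 7.00 mg/L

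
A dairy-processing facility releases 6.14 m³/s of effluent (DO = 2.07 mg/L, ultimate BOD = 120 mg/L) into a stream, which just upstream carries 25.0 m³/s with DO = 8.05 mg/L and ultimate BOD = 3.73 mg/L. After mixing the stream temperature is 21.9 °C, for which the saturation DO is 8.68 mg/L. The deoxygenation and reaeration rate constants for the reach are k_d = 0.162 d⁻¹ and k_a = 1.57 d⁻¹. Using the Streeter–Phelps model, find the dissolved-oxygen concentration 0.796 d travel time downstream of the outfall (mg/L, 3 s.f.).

Mixed DO = (25.0×8.05 + 6.14×2.07)/(25.0+6.14) = 214.0/31.14 = 6.871 mg/L.
Mixed L₀ = (25.0×3.73 + 6.14×120)/(31.14) = 830.0/31.14 = 26.66 mg/L.
Initial deficit D₀ = C_s − DO₀ = 8.68 − 6.871 = 1.809 mg/L.
D(0.796) = [0.162×26.66/(1.57−0.162)](e^(−0.162×0.796) − e^(−1.57×0.796)) + 1.809 e^(−1.57×0.796)
= 3.067 × (0.8790 − 0.2866) + 1.809 × 0.2866 = 2.335 mg/L.
DO = 8.68 − 2.335 = 6.345 mg/L.

DO ≈ 6.34 mg/L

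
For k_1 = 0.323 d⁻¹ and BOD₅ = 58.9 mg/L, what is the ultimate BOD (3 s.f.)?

BOD₅ = L₀(1 − e^(−5k_1)) ⇒ L₀ = BOD₅ / (1 − e^(−5×0.323))
= 58.9 / (1 − 0.1989) = 58.9 / 0.8011 = 73.52 mg/L.

L₀ ≈ 73.5 mg/L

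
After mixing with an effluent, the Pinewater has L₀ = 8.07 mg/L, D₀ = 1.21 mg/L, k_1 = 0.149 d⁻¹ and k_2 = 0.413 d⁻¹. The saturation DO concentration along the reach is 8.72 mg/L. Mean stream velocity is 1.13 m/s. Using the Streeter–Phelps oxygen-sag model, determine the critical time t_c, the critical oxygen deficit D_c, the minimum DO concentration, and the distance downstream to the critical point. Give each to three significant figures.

t_c ≈ 2.69 d; D_c ≈ 1.95 mg/L; min DO ≈ 6.77 mg/L; x_c ≈ 263 km

With k_2/k_1 = 2.772 and 1 − D₀(k_2−k_1)/(k_1 L₀) = 0.7343,
t_c = ln(2.772 × 0.7343) / (0.413 − 0.149) = ln(2.035) / 0.2640 = 0.7107/0.2640 = 2.692 d.
L(t_c) = L₀ e^(−k_1 t_c) = 8.07 × 0.6696 = 5.403 mg/L, and at the critical point k_2 D_c = k_1 L, so D_c = (0.149/0.413) × 5.403 = 1.949 mg/L.
Minimum DO = C_s − D_c = 8.72 − 1.949 = 6.771 mg/L.
x_c = v t_c = 1.13 m/s × 2.692 d × 86400 s/d = 262800 m ≈ 263 km.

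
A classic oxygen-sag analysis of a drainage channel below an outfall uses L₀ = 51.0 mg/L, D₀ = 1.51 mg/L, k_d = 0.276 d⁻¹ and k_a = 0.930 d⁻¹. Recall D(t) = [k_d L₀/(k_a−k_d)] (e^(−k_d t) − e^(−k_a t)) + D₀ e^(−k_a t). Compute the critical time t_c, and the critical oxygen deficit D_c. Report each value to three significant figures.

With k_a/k_d = 3.370 and 1 − D₀(k_a−k_d)/(k_d L₀) = 0.9298,
t_c = ln(3.370 × 0.9298) / (0.930 − 0.276) = ln(3.133) / 0.6540 = 1.142/0.6540 = 1.746 d.
L(t_c) = L₀ e^(−k_d t_c) = 51.0 × 0.6176 = 31.50 mg/L, and at the critical point k_a D_c = k_d L, so D_c = (0.276/0.930) × 31.50 = 9.347 mg/L.

t_c ≈ 1.75 d; D_c ≈ 9.35 mg/L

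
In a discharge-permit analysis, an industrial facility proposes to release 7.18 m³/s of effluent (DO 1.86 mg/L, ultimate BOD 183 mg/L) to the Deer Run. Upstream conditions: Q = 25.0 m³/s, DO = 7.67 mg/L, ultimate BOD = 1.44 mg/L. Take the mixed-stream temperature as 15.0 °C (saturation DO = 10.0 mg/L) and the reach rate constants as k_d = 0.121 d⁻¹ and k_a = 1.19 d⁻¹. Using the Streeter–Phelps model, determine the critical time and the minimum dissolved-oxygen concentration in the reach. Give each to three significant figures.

t_c ≈ 0.789 d; minimum DO ≈ 6.12 mg/L

Mixed DO = (25.0×7.67 + 7.18×1.86)/(25.0+7.18) = 205.1/32.18 = 6.374 mg/L.
Mixed L₀ = (25.0×1.44 + 7.18×183)/(32.18) = 1350/32.18 = 41.95 mg/L.
Initial deficit D₀ = C_s − DO₀ = 10.0 − 6.374 = 3.626 mg/L.
t_c = (1/1.069) ln[(1.19/0.121)(1 − 3.626×1.069/(0.121×41.95))] = 0.9355 × ln(2.324) = 0.7888 d.
D_c = (0.121/1.19) × 41.95 × e^(−0.121×0.7888) = 0.1017 × 41.95 × 0.9090 = 3.877 mg/L.
Minimum DO = 10.0 − 3.877 = 6.123 mg/L.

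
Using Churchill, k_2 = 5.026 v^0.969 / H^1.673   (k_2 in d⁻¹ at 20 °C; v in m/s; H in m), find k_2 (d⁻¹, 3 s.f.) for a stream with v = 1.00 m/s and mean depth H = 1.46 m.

k_2 ≈ 2.67 d⁻¹

k_2 = 5.026 × 1.00^0.969 / 1.46^1.673 = 5.026 × 1.000 / 1.883 = 2.668 d⁻¹.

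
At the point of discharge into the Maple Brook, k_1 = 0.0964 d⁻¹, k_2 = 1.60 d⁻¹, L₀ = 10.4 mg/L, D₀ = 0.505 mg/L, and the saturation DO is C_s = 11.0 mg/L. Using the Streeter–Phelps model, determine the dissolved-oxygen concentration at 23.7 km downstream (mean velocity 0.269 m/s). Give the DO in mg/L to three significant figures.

DO ≈ 10.4 mg/L

Travel time t = x/v = 23.7 km / (0.269 m/s) = 23700 m / 0.269 m/s = 88100 s = 1.020 d.
k_1 L₀/(k_2−k_1) = 0.0964×10.4/(1.60−0.0964) = 1.003/1.504 = 0.6668 mg/L.
e^(−k_1 t) = e^(−0.0964×1.020) = 0.9064; e^(−k_2 t) = e^(−1.60×1.020) = 0.1956.
D = 0.6668 × (0.9064 − 0.1956) + 0.505 × 0.1956 = 0.4739 + 0.09879 = 0.5727 mg/L.
DO = C_s − D = 11.0 − 0.5727 = 10.43 mg/L.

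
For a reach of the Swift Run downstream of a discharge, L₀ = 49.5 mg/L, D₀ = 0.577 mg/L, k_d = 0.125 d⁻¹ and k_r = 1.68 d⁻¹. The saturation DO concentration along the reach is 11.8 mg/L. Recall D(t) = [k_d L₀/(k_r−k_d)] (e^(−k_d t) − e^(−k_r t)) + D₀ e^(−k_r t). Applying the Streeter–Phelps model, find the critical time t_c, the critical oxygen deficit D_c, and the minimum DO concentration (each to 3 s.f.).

t_c ≈ 1.57 d; D_c ≈ 3.03 mg/L; min DO ≈ 8.77 mg/L

t_c = [1/(k_r−k_d)] ln[(k_r/k_d)(1 − D₀(k_r−k_d)/(k_d L₀))]
= [1/(1.68−0.125)] ln[(1.68/0.125)(1 − 0.577×1.555/(0.125×49.5))]
= (1/1.555) ln[13.44 × 0.8550] = 0.6431 × ln(11.49) = 0.6431 × 2.442 = 1.570 d.
L(t_c) = L₀ e^(−k_d t_c) = 49.5 × 0.8218 = 40.68 mg/L, and at the critical point k_r D_c = k_d L, so D_c = (0.125/1.68) × 40.68 = 3.027 mg/L.
Minimum DO = C_s − D_c = 11.8 − 3.027 = 8.773 mg/L.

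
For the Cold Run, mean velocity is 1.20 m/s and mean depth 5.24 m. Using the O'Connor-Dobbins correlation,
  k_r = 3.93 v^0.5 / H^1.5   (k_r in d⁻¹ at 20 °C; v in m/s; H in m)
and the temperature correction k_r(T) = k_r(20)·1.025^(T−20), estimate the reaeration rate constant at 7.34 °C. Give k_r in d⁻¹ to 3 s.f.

k_r(20) = 3.93 × 1.20^0.5 / 5.24^1.5 = 3.93 × 1.095 / 11.99 = 0.3589 d⁻¹.
k_r(7.34) = 0.3589 × 1.025^(7.34−20) = 0.3589 × 0.7315 = 0.2626 d⁻¹.

k_r ≈ 0.263 d⁻¹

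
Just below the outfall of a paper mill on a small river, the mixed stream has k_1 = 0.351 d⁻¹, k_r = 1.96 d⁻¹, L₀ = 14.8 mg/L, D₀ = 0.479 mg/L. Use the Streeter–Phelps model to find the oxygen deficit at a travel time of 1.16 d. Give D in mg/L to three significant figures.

k_1 L₀/(k_r−k_1) = 0.351×14.8/(1.96−0.351) = 5.195/1.609 = 3.229 mg/L.
e^(−k_1 t) = e^(−0.351×1.160) = 0.6655; e^(−k_r t) = e^(−1.96×1.160) = 0.1029.
D = 3.229 × (0.6655 − 0.1029) + 0.479 × 0.1029 = 1.816 + 0.04931 = 1.866 mg/L.

D ≈ 1.87 mg/L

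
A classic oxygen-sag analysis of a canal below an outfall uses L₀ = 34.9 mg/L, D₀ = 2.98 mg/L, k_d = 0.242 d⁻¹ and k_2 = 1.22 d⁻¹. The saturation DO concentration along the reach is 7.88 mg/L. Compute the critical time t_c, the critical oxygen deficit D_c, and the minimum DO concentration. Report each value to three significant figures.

t_c ≈ 1.22 d; D_c ≈ 5.15 mg/L; min DO ≈ 2.73 mg/L

t_c = [1/(k_2−k_d)] ln[(k_2/k_d)(1 − D₀(k_2−k_d)/(k_d L₀))]
= [1/(1.22−0.242)] ln[(1.22/0.242)(1 − 2.98×0.9780/(0.242×34.9))]
= (1/0.9780) ln[5.041 × 0.6549] = 1.022 × ln(3.302) = 1.022 × 1.194 = 1.221 d.
D_c = (k_d/k_2) L₀ e^(−k_d t_c) = (0.242/1.22) × 34.9 × e^(−0.242×1.221) = 0.1984 × 34.9 × 0.7441 = 5.151 mg/L.
Minimum DO = C_s − D_c = 7.88 − 5.151 = 2.729 mg/L.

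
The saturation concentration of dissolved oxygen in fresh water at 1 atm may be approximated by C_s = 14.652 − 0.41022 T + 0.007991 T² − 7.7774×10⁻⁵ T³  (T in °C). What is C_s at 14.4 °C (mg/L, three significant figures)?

C_s ≈ 10.2 mg/L

C_s = 14.652 − 0.41022×14.4 + 0.007991×14.4² − 7.7774×10⁻⁵×14.4³ = 10.17 mg/L.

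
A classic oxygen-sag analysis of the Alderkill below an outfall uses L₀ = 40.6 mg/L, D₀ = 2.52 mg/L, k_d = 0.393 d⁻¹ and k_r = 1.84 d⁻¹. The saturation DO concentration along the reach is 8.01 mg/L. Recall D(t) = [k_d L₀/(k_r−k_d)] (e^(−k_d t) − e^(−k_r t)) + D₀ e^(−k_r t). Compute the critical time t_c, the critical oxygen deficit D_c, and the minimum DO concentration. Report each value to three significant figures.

t_c = [1/(k_r−k_d)] ln[(k_r/k_d)(1 − D₀(k_r−k_d)/(k_d L₀))]
= [1/(1.84−0.393)] ln[(1.84/0.393)(1 − 2.52×1.447/(0.393×40.6))]
= (1/1.447) ln[4.682 × 0.7715] = 0.6911 × ln(3.612) = 0.6911 × 1.284 = 0.8875 d.
D_c = (k_d/k_r) L₀ e^(−k_d t_c) = (0.393/1.84) × 40.6 × e^(−0.393×0.8875) = 0.2136 × 40.6 × 0.7055 = 6.118 mg/L.
Minimum DO = C_s − D_c = 8.01 − 6.118 = 1.892 mg/L.

t_c ≈ 0.888 d; D_c ≈ 6.12 mg/L; min DO ≈ 1.89 mg/L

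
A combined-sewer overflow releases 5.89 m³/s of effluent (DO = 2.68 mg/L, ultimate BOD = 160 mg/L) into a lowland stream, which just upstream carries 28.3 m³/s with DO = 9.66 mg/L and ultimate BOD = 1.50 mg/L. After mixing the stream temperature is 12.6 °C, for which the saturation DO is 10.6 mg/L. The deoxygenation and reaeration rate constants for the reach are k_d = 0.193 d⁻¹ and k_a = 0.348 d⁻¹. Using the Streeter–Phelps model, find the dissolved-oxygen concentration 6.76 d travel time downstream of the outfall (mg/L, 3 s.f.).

Mixed DO = (28.3×9.66 + 5.89×2.68)/(28.3+5.89) = 289.2/34.19 = 8.458 mg/L.
Mixed L₀ = (28.3×1.50 + 5.89×160)/(34.19) = 984.9/34.19 = 28.81 mg/L.
Initial deficit D₀ = C_s − DO₀ = 10.6 − 8.458 = 2.142 mg/L.
D(6.76) = [0.193×28.81/(0.348−0.193)](e^(−0.193×6.76) − e^(−0.348×6.76)) + 2.142 e^(−0.348×6.76)
= 35.87 × (0.2713 − 0.09513) + 2.142 × 0.09513 = 6.521 mg/L.
DO = 10.6 − 6.521 = 4.079 mg/L.

DO ≈ 4.08 mg/L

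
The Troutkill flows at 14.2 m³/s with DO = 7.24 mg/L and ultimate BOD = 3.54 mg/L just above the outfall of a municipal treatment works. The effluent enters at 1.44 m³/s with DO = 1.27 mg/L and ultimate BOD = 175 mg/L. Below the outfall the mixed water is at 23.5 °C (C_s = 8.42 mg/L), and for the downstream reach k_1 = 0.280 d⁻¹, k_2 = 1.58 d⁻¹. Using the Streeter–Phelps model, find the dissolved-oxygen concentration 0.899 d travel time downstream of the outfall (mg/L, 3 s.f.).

Mixed DO = (14.2×7.24 + 1.44×1.27)/(14.2+1.44) = 104.6/15.64 = 6.690 mg/L.
Mixed L₀ = (14.2×3.54 + 1.44×175)/(15.64) = 302.3/15.64 = 19.33 mg/L.
Initial deficit D₀ = C_s − DO₀ = 8.42 − 6.690 = 1.730 mg/L.
D(0.899) = [0.280×19.33/(1.58−0.280)](e^(−0.280×0.899) − e^(−1.58×0.899)) + 1.730 e^(−1.58×0.899)
= 4.163 × (0.7775 − 0.2416) + 1.730 × 0.2416 = 2.648 mg/L.
DO = 8.42 − 2.648 = 5.772 mg/L.

DO ≈ 5.77 mg/L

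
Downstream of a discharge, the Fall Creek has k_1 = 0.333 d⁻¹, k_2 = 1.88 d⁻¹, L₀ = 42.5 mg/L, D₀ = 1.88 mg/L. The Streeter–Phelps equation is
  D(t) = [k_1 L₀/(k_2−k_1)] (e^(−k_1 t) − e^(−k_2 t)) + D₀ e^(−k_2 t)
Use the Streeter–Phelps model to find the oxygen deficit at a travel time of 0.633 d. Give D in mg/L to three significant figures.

k_1 L₀/(k_2−k_1) = 0.333×42.5/(1.88−0.333) = 14.15/1.547 = 9.148 mg/L.
e^(−k_1 t) = e^(−0.333×0.6330) = 0.8099; e^(−k_2 t) = e^(−1.88×0.6330) = 0.3042.
D = 9.148 × (0.8099 − 0.3042) + 1.88 × 0.3042 = 4.627 + 0.5719 = 5.199 mg/L.

D ≈ 5.20 mg/L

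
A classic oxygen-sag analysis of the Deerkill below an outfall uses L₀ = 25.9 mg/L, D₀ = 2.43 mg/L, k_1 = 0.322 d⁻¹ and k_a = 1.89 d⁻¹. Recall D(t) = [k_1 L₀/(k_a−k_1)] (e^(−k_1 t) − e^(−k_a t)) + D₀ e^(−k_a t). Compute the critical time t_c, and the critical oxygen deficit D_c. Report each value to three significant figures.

t_c ≈ 0.739 d; D_c ≈ 3.48 mg/L

t_c = [1/(k_a−k_1)] ln[(k_a/k_1)(1 − D₀(k_a−k_1)/(k_1 L₀))]
= [1/(1.89−0.322)] ln[(1.89/0.322)(1 − 2.43×1.568/(0.322×25.9))]
= (1/1.568) ln[5.870 × 0.5431] = 0.6378 × ln(3.188) = 0.6378 × 1.159 = 0.7394 d.
D_c = (k_1/k_a) L₀ e^(−k_1 t_c) = (0.322/1.89) × 25.9 × e^(−0.322×0.7394) = 0.1704 × 25.9 × 0.7881 = 3.478 mg/L.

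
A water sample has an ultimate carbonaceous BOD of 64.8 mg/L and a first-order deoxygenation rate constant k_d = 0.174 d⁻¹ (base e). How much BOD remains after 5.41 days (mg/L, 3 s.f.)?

L ≈ 25.3 mg/L

L_t = L₀ e^(−k_d t) = 64.8 × e^(−0.174×5.41) = 64.8 × 0.3901 = 25.28 mg/L.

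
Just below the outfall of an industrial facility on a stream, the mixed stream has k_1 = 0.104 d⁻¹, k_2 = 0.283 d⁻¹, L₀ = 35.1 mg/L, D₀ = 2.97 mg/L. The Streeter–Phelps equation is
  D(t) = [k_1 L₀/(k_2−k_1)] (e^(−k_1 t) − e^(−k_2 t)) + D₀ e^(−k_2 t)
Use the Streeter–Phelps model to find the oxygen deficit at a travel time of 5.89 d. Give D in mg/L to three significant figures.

k_1 L₀/(k_2−k_1) = 0.104×35.1/(0.283−0.104) = 3.650/0.1790 = 20.39 mg/L.
e^(−k_1 t) = e^(−0.104×5.890) = 0.5420; e^(−k_2 t) = e^(−0.283×5.890) = 0.1888.
D = 20.39 × (0.5420 − 0.1888) + 2.97 × 0.1888 = 7.201 + 0.5608 = 7.762 mg/L.

D ≈ 7.76 mg/L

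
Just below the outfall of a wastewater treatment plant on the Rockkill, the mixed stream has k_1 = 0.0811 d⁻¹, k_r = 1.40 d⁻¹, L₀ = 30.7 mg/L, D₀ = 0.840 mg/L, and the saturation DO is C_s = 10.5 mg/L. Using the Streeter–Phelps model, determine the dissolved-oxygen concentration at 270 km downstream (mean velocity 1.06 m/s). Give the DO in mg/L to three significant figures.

Travel time t = x/v = 270 km / (1.06 m/s) = 270000 m / 1.06 m/s = 254700 s = 2.948 d.
k_1 L₀/(k_r−k_1) = 0.0811×30.7/(1.40−0.0811) = 2.490/1.319 = 1.888 mg/L.
e^(−k_1 t) = e^(−0.0811×2.948) = 0.7873; e^(−k_r t) = e^(−1.40×2.948) = 0.01613.
D = 1.888 × (0.7873 − 0.01613) + 0.840 × 0.01613 = 1.456 + 0.01355 = 1.469 mg/L.
DO = C_s − D = 10.5 − 1.469 = 9.031 mg/L.

DO ≈ 9.03 mg/L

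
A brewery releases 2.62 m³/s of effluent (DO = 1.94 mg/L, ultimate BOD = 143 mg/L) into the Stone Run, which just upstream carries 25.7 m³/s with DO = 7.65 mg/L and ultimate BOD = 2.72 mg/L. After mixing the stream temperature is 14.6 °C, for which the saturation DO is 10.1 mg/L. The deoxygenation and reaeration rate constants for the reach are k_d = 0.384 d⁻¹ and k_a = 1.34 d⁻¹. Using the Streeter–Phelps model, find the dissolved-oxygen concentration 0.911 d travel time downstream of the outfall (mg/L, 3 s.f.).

DO ≈ 6.64 mg/L

Mixed DO = (25.7×7.65 + 2.62×1.94)/(25.7+2.62) = 201.7/28.32 = 7.122 mg/L.
Mixed L₀ = (25.7×2.72 + 2.62×143)/(28.32) = 444.6/28.32 = 15.70 mg/L.
Initial deficit D₀ = C_s − DO₀ = 10.1 − 7.122 = 2.978 mg/L.
D(0.911) = [0.384×15.70/(1.34−0.384)](e^(−0.384×0.911) − e^(−1.34×0.911)) + 2.978 e^(−1.34×0.911)
= 6.305 × (0.7048 − 0.2950) + 2.978 × 0.2950 = 3.463 mg/L.
DO = 10.1 − 3.463 = 6.637 mg/L.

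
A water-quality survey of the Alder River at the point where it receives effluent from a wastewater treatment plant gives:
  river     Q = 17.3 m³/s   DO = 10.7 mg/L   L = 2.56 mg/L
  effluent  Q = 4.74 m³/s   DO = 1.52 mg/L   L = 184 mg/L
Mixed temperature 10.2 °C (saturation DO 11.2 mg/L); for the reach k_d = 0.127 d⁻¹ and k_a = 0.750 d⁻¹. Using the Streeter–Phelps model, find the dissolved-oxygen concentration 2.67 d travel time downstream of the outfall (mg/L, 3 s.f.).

Mixed DO = (17.3×10.7 + 4.74×1.52)/(17.3+4.74) = 192.3/22.04 = 8.726 mg/L.
Mixed L₀ = (17.3×2.56 + 4.74×184)/(22.04) = 916.4/22.04 = 41.58 mg/L.
Initial deficit D₀ = C_s − DO₀ = 11.2 − 8.726 = 2.474 mg/L.
D(2.67) = [0.127×41.58/(0.750−0.127)](e^(−0.127×2.67) − e^(−0.750×2.67)) + 2.474 e^(−0.750×2.67)
= 8.476 × (0.7124 − 0.1350) + 2.474 × 0.1350 = 5.228 mg/L.
DO = 11.2 − 5.228 = 5.972 mg/L.

DO ≈ 5.97 mg/L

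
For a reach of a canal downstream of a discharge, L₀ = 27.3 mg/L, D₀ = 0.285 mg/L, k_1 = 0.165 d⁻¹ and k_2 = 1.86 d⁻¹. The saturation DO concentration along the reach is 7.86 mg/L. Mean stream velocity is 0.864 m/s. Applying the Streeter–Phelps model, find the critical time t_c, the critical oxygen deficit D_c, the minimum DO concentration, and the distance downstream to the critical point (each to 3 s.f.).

t_c = [1/(k_2−k_1)] ln[(k_2/k_1)(1 − D₀(k_2−k_1)/(k_1 L₀))]
= [1/(1.86−0.165)] ln[(1.86/0.165)(1 − 0.285×1.695/(0.165×27.3))]
= (1/1.695) ln[11.27 × 0.8928] = 0.5900 × ln(10.06) = 0.5900 × 2.309 = 1.362 d.
L(t_c) = L₀ e^(−k_1 t_c) = 27.3 × 0.7987 = 21.80 mg/L, and at the critical point k_2 D_c = k_1 L, so D_c = (0.165/1.86) × 21.80 = 1.934 mg/L.
Minimum DO = C_s − D_c = 7.86 − 1.934 = 5.926 mg/L.
x_c = v t_c = 0.864 m/s × 1.362 d × 86400 s/d = 101700 m ≈ 102 km.

t_c ≈ 1.36 d; D_c ≈ 1.93 mg/L; min DO ≈ 5.93 mg/L; x_c ≈ 102 km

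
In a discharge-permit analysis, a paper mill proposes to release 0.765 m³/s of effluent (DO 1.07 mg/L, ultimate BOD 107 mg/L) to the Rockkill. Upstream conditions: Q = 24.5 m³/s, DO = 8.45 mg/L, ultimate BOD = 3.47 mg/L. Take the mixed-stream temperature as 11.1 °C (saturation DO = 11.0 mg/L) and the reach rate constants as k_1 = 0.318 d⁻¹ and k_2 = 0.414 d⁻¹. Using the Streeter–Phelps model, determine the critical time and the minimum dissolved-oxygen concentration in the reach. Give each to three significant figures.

t_c ≈ 1.34 d; minimum DO ≈ 7.68 mg/L

Mixed DO = (24.5×8.45 + 0.765×1.07)/(24.5+0.765) = 207.8/25.27 = 8.227 mg/L.
Mixed L₀ = (24.5×3.47 + 0.765×107)/(25.27) = 166.9/25.27 = 6.605 mg/L.
Initial deficit D₀ = C_s − DO₀ = 11.0 − 8.227 = 2.773 mg/L.
t_c = (1/0.09600) ln[(0.414/0.318)(1 − 2.773×0.09600/(0.318×6.605))] = 10.42 × ln(1.137) = 1.336 d.
D_c = (0.318/0.414) × 6.605 × e^(−0.318×1.336) = 0.7681 × 6.605 × 0.6539 = 3.317 mg/L.
Minimum DO = 11.0 − 3.317 = 7.683 mg/L.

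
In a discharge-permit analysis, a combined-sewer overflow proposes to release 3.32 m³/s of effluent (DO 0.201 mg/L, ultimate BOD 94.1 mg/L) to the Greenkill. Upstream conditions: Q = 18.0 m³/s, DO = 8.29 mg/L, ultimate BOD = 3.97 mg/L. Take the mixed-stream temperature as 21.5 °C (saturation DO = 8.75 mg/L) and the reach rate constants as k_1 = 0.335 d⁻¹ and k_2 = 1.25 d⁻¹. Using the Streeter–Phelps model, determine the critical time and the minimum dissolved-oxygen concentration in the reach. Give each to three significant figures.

t_c ≈ 1.11 d; minimum DO ≈ 5.42 mg/L

Mixed DO = (18.0×8.29 + 3.32×0.201)/(18.0+3.32) = 149.9/21.32 = 7.030 mg/L.
Mixed L₀ = (18.0×3.97 + 3.32×94.1)/(21.32) = 383.9/21.32 = 18.01 mg/L.
Initial deficit D₀ = C_s − DO₀ = 8.75 − 7.030 = 1.720 mg/L.
t_c = (1/0.9150) ln[(1.25/0.335)(1 − 1.720×0.9150/(0.335×18.01))] = 1.093 × ln(2.758) = 1.109 d.
D_c = (0.335/1.25) × 18.01 × e^(−0.335×1.109) = 0.2680 × 18.01 × 0.6897 = 3.328 mg/L.
Minimum DO = 8.75 − 3.328 = 5.422 mg/L.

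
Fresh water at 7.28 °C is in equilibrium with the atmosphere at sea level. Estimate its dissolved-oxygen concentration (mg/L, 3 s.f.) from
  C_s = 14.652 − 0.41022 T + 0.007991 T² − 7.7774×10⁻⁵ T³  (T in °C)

C_s = 14.652 − 0.41022×7.28 + 0.007991×7.28² − 7.7774×10⁻⁵×7.28³ = 12.06 mg/L.

C_s ≈ 12.1 mg/L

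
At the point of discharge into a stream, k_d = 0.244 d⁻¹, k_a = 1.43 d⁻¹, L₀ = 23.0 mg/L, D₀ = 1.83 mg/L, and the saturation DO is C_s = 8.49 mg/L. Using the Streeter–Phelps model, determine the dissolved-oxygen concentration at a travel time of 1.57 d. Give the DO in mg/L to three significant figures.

k_d L₀/(k_a−k_d) = 0.244×23.0/(1.43−0.244) = 5.612/1.186 = 4.732 mg/L.
e^(−k_d t) = e^(−0.244×1.570) = 0.6818; e^(−k_a t) = e^(−1.43×1.570) = 0.1059.
D = 4.732 × (0.6818 − 0.1059) + 1.83 × 0.1059 = 2.725 + 0.1938 = 2.919 mg/L.
DO = C_s − D = 8.49 − 2.919 = 5.571 mg/L.

DO ≈ 5.57 mg/L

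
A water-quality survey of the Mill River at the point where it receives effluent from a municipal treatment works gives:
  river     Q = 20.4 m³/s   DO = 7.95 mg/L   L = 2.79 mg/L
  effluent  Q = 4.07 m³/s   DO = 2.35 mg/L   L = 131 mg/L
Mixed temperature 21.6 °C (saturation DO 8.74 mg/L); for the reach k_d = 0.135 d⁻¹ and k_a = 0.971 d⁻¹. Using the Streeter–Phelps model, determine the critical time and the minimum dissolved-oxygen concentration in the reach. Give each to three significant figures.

t_c ≈ 1.66 d; minimum DO ≈ 6.06 mg/L

Mixed DO = (20.4×7.95 + 4.07×2.35)/(20.4+4.07) = 171.7/24.47 = 7.019 mg/L.
Mixed L₀ = (20.4×2.79 + 4.07×131)/(24.47) = 590.1/24.47 = 24.11 mg/L.
Initial deficit D₀ = C_s − DO₀ = 8.74 − 7.019 = 1.721 mg/L.
t_c = (1/0.8360) ln[(0.971/0.135)(1 − 1.721×0.8360/(0.135×24.11))] = 1.196 × ln(4.013) = 1.662 d.
D_c = (0.135/0.971) × 24.11 × e^(−0.135×1.662) = 0.1390 × 24.11 × 0.7990 = 2.679 mg/L.
Minimum DO = 8.74 − 2.679 = 6.061 mg/L.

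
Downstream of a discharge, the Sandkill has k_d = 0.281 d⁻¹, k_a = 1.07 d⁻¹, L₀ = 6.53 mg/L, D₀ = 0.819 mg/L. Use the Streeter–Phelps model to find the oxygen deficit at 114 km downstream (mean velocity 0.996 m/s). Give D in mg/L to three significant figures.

D ≈ 1.24 mg/L

Travel time t = x/v = 114 km / (0.996 m/s) = 114000 m / 0.996 m/s = 114500 s = 1.325 d.
k_d L₀/(k_a−k_d) = 0.281×6.53/(1.07−0.281) = 1.835/0.7890 = 2.326 mg/L.
e^(−k_d t) = e^(−0.281×1.325) = 0.6892; e^(−k_a t) = e^(−1.07×1.325) = 0.2423.
D = 2.326 × (0.6892 − 0.2423) + 0.819 × 0.2423 = 1.039 + 0.1985 = 1.238 mg/L.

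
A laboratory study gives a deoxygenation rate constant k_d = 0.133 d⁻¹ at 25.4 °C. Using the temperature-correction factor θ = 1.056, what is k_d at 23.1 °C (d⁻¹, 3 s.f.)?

k_d ≈ 0.117 d⁻¹

k_d(T₂) = k_d(T₁) · θ^(T₂−T₁) = 0.133 × 1.056^(23.1−25.4)
= 0.133 × 1.056^-2.30 = 0.133 × 0.8822 = 0.1173 d⁻¹.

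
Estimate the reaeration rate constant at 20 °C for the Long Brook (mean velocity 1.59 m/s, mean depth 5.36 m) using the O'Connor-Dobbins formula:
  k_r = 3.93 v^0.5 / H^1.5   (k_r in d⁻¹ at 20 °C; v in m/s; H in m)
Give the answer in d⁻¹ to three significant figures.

k_r = 3.93 × 1.59^0.5 / 5.36^1.5 = 3.93 × 1.261 / 12.41 = 0.3993 d⁻¹.

k_r ≈ 0.399 d⁻¹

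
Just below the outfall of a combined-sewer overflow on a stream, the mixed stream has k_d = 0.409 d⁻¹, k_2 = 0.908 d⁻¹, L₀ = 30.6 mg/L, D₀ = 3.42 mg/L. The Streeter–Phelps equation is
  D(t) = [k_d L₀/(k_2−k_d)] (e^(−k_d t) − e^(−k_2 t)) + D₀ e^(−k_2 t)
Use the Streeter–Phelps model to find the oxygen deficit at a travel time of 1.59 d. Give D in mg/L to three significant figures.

k_d L₀/(k_2−k_d) = 0.409×30.6/(0.908−0.409) = 12.52/0.4990 = 25.08 mg/L.
e^(−k_d t) = e^(−0.409×1.590) = 0.5219; e^(−k_2 t) = e^(−0.908×1.590) = 0.2360.
D = 25.08 × (0.5219 − 0.2360) + 3.42 × 0.2360 = 7.169 + 0.8073 = 7.976 mg/L.

D ≈ 7.98 mg/L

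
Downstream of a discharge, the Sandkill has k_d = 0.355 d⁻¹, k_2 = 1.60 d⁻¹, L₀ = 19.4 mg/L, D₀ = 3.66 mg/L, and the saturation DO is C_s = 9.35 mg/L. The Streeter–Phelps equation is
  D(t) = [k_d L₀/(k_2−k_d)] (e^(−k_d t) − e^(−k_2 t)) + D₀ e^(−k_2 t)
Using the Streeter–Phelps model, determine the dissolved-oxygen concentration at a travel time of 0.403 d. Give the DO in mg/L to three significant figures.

k_d L₀/(k_2−k_d) = 0.355×19.4/(1.60−0.355) = 6.887/1.245 = 5.532 mg/L.
e^(−k_d t) = e^(−0.355×0.4030) = 0.8667; e^(−k_2 t) = e^(−1.60×0.4030) = 0.5248.
D = 5.532 × (0.8667 − 0.5248) + 3.66 × 0.5248 = 1.891 + 1.921 = 3.812 mg/L.
DO = C_s − D = 9.35 − 3.812 = 5.538 mg/L.

DO ≈ 5.54 mg/L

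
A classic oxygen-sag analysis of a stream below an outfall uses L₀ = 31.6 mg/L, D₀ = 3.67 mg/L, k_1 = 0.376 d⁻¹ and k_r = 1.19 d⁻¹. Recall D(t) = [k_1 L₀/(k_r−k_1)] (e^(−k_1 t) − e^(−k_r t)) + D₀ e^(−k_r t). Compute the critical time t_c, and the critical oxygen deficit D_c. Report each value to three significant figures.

With k_r/k_1 = 3.165 and 1 − D₀(k_r−k_1)/(k_1 L₀) = 0.7486,
t_c = ln(3.165 × 0.7486) / (1.19 − 0.376) = ln(2.369) / 0.8140 = 0.8625/0.8140 = 1.060 d.
D_c = (k_1/k_r) L₀ e^(−k_1 t_c) = (0.376/1.19) × 31.6 × e^(−0.376×1.060) = 0.3160 × 31.6 × 0.6714 = 6.703 mg/L.

t_c ≈ 1.06 d; D_c ≈ 6.70 mg/L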